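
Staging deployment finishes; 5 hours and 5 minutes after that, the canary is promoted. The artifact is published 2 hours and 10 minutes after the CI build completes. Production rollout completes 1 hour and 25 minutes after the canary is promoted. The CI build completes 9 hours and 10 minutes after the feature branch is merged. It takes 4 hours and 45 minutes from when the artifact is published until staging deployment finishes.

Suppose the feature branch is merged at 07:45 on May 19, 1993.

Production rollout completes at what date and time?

06:20 on May 20, 1993

The feature branch is merged: 07:45 May 19, 1993.
The CI build completes: 07:45 May 19, 1993 + 9h10m = 16:55 May 19, 1993.
The artifact is published: 16:55 May 19, 1993 + 2h10m = 19:05 May 19, 1993.
Staging deployment finishes: 19:05 May 19, 1993 + 4h45m = 23:50 May 19, 1993.
The canary is promoted: 23:50 May 19, 1993 + 5h05m = 04:55 May 20, 1993.
Production rollout completes: 04:55 May 20, 1993 + 1h25m = 06:20 May 20, 1993.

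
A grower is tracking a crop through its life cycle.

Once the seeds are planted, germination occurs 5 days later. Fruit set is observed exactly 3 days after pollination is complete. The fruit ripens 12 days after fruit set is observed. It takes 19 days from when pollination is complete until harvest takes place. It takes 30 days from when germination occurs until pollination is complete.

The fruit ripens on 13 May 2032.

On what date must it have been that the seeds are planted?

24 March 2032

The fruit ripens: May 13, 2032.
Fruit set is observed: May 13, 2032 − 12 days = May 1, 2032.
Pollination is complete: May 1, 2032 − 3 days = Apr 28, 2032.
Germination occurs: Apr 28, 2032 − 30 days = Mar 29, 2032.
The seeds are planted: Mar 29, 2032 − 5 days = Mar 24, 2032.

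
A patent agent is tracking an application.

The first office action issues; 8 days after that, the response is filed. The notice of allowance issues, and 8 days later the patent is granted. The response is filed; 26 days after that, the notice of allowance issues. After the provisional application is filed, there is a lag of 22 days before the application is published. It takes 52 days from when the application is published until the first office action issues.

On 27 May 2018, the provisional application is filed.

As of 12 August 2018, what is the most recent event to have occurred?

The first office action issues

The provisional application is filed: May 27, 2018.
The application is published: May 27, 2018 + 22 days = Jun 18, 2018.
The first office action issues: Jun 18, 2018 + 52 days = Aug 9, 2018.
The response is filed: Aug 9, 2018 + 8 days = Aug 17, 2018.
The notice of allowance issues: Aug 17, 2018 + 26 days = Sep 12, 2018.
The patent is granted: Sep 12, 2018 + 8 days = Sep 20, 2018.
Aug 12, 2018 falls between when the first office action issues (Aug 9, 2018) and when the response is filed (Aug 17, 2018).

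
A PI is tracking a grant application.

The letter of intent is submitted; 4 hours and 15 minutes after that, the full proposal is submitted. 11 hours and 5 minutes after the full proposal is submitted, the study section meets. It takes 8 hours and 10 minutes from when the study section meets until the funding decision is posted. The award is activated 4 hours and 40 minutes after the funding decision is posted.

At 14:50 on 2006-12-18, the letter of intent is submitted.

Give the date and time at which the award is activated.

The letter of intent is submitted: 14:50 Dec 18, 2006.
The full proposal is submitted: 14:50 Dec 18, 2006 + 4h15m = 19:05 Dec 18, 2006.
The study section meets: 19:05 Dec 18, 2006 + 11h05m = 06:10 Dec 19, 2006.
The funding decision is posted: 06:10 Dec 19, 2006 + 8h10m = 14:20 Dec 19, 2006.
The award is activated: 14:20 Dec 19, 2006 + 4h40m = 19:00 Dec 19, 2006.

19:00 on 2006-12-19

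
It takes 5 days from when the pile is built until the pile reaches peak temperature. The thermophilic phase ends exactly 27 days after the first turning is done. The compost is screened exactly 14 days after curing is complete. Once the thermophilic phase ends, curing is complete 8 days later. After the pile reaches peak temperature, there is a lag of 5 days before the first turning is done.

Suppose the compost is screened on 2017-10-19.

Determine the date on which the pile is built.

The compost is screened: Oct 19, 2017.
Curing is complete: Oct 19, 2017 − 14 days = Oct 5, 2017.
The thermophilic phase ends: Oct 5, 2017 − 8 days = Sep 27, 2017.
The first turning is done: Sep 27, 2017 − 27 days = Aug 31, 2017.
The pile reaches peak temperature: Aug 31, 2017 − 5 days = Aug 26, 2017.
The pile is built: Aug 26, 2017 − 5 days = Aug 21, 2017.

2017-08-21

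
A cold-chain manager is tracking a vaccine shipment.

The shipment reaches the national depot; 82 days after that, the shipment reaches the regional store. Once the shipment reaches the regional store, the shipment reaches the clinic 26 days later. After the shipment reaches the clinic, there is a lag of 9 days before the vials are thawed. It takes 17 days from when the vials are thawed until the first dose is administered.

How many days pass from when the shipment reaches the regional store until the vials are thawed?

Causal path: the shipment reaches the regional store → the shipment reaches the clinic → the vials are thawed.
Total delay along the path: 26 + 9 = 35 days.

35 days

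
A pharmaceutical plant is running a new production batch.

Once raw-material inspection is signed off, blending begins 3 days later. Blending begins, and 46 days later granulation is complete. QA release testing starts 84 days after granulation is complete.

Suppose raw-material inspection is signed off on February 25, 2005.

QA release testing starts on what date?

Raw-material inspection is signed off: Feb 25, 2005.
Blending begins: Feb 25, 2005 + 3 days = Feb 28, 2005.
Granulation is complete: Feb 28, 2005 + 46 days = Apr 15, 2005.
QA release testing starts: Apr 15, 2005 + 84 days = Jul 8, 2005.

July 8, 2005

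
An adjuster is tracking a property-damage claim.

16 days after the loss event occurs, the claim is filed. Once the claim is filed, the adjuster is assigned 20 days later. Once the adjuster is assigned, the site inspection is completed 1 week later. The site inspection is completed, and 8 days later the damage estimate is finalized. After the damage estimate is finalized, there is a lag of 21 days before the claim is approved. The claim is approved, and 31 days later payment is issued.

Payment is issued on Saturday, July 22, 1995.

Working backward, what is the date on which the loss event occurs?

Payment is issued: Jul 22, 1995.
The claim is approved: Jul 22, 1995 − 31 days = Jun 21, 1995.
The damage estimate is finalized: Jun 21, 1995 − 21 days = May 31, 1995.
The site inspection is completed: May 31, 1995 − 8 days = May 23, 1995.
The adjuster is assigned: May 23, 1995 − 1 week = May 16, 1995.
The claim is filed: May 16, 1995 − 20 days = Apr 26, 1995.
The loss event occurs: Apr 26, 1995 − 16 days = Apr 10, 1995.

Monday, April 10, 1995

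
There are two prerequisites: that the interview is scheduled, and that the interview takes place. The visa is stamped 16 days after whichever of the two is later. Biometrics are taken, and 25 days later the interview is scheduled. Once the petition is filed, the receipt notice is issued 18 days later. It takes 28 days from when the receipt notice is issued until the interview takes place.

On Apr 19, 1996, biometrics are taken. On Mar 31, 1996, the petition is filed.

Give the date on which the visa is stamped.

Jun 1, 1996

Biometrics are taken: Apr 19, 1996.
The interview is scheduled: Apr 19, 1996 + 25 days = May 14, 1996.
The petition is filed: Mar 31, 1996.
The receipt notice is issued: Mar 31, 1996 + 18 days = Apr 18, 1996.
The interview takes place: Apr 18, 1996 + 28 days = May 16, 1996.
Both prerequisites met — the interview is scheduled (May 14, 1996), the interview takes place (May 16, 1996); the later is May 16, 1996.
The visa is stamped: May 16, 1996 + 16 days = Jun 1, 1996.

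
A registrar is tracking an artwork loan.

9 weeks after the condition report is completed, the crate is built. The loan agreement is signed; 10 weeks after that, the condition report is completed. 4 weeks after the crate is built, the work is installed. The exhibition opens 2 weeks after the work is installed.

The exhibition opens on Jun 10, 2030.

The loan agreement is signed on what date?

Dec 17, 2029

The exhibition opens: Jun 10, 2030.
The work is installed: Jun 10, 2030 − 2 weeks = May 27, 2030.
The crate is built: May 27, 2030 − 4 weeks = Apr 29, 2030.
The condition report is completed: Apr 29, 2030 − 9 weeks = Feb 25, 2030.
The loan agreement is signed: Feb 25, 2030 − 10 weeks = Dec 17, 2029.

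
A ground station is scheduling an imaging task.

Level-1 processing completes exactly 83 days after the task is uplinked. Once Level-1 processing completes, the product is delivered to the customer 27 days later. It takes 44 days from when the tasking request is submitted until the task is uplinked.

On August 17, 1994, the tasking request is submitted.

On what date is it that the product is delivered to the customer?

January 18, 1995

The tasking request is submitted: Aug 17, 1994.
The task is uplinked: Aug 17, 1994 + 44 days = Sep 30, 1994.
Level-1 processing completes: Sep 30, 1994 + 83 days = Dec 22, 1994.
The product is delivered to the customer: Dec 22, 1994 + 27 days = Jan 18, 1995.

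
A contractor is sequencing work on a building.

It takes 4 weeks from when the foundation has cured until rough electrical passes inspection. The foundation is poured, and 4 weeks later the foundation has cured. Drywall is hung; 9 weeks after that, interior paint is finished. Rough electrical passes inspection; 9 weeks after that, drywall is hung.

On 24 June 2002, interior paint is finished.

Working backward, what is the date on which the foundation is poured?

24 December 2001

Interior paint is finished: Jun 24, 2002.
Drywall is hung: Jun 24, 2002 − 9 weeks = Apr 22, 2002.
Rough electrical passes inspection: Apr 22, 2002 − 9 weeks = Feb 18, 2002.
The foundation has cured: Feb 18, 2002 − 4 weeks = Jan 21, 2002.
The foundation is poured: Jan 21, 2002 − 4 weeks = Dec 24, 2001.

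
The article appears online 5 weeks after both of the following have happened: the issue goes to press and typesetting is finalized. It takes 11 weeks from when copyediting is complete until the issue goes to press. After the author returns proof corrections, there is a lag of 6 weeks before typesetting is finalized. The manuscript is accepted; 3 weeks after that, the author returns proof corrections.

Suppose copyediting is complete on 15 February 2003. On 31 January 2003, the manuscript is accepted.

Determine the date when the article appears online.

7 June 2003

Copyediting is complete: Feb 15, 2003.
The issue goes to press: Feb 15, 2003 + 11 weeks = May 3, 2003.
The manuscript is accepted: Jan 31, 2003.
The author returns proof corrections: Jan 31, 2003 + 3 weeks = Feb 21, 2003.
Typesetting is finalized: Feb 21, 2003 + 6 weeks = Apr 4, 2003.
Both prerequisites met — the issue goes to press (May 3, 2003), typesetting is finalized (Apr 4, 2003); the later is May 3, 2003.
The article appears online: May 3, 2003 + 5 weeks = Jun 7, 2003.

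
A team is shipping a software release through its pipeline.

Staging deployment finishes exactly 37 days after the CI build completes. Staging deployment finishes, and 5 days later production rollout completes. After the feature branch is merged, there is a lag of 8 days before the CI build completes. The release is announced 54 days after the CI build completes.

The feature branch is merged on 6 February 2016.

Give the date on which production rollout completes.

27 March 2016

The feature branch is merged: Feb 6, 2016.
The CI build completes: Feb 6, 2016 + 8 days = Feb 14, 2016.
Staging deployment finishes: Feb 14, 2016 + 37 days = Mar 22, 2016.
Production rollout completes: Mar 22, 2016 + 5 days = Mar 27, 2016.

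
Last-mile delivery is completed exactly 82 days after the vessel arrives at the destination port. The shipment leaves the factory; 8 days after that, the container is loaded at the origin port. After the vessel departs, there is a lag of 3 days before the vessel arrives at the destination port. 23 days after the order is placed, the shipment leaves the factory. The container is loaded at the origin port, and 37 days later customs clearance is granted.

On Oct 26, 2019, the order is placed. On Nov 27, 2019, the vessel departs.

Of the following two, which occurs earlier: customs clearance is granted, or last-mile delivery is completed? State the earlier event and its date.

Customs clearance is granted — Jan 2, 2020

The order is placed: Oct 26, 2019.
The shipment leaves the factory: Oct 26, 2019 + 23 days = Nov 18, 2019.
The container is loaded at the origin port: Nov 18, 2019 + 8 days = Nov 26, 2019.
Customs clearance is granted: Nov 26, 2019 + 37 days = Jan 2, 2020.
The vessel departs: Nov 27, 2019.
The vessel arrives at the destination port: Nov 27, 2019 + 3 days = Nov 30, 2019.
Last-mile delivery is completed: Nov 30, 2019 + 82 days = Feb 20, 2020.
Comparing: customs clearance is granted on Jan 2, 2020 vs last-mile delivery is completed on Feb 20, 2020. Earlier: customs clearance is granted.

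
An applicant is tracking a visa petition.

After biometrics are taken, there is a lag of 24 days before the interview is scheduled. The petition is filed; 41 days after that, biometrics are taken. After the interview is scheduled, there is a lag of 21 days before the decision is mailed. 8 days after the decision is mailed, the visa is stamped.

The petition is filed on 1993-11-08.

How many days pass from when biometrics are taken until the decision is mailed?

Causal path: biometrics are taken → the interview is scheduled → the decision is mailed.
Total delay along the path: 24 + 21 = 45 days.

45 days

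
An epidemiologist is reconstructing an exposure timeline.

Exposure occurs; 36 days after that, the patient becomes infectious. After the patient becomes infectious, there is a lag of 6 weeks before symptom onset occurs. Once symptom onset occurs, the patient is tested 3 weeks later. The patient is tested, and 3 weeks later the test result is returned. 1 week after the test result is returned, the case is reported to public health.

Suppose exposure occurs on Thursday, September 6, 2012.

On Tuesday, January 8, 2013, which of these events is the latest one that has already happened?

The test result is returned

Exposure occurs: Sep 6, 2012.
The patient becomes infectious: Sep 6, 2012 + 36 days = Oct 12, 2012.
Symptom onset occurs: Oct 12, 2012 + 6 weeks = Nov 23, 2012.
The patient is tested: Nov 23, 2012 + 3 weeks = Dec 14, 2012.
The test result is returned: Dec 14, 2012 + 3 weeks = Jan 4, 2013.
The case is reported to public health: Jan 4, 2013 + 1 week = Jan 11, 2013.
Jan 8, 2013 falls between when the test result is returned (Jan 4, 2013) and when the case is reported to public health (Jan 11, 2013).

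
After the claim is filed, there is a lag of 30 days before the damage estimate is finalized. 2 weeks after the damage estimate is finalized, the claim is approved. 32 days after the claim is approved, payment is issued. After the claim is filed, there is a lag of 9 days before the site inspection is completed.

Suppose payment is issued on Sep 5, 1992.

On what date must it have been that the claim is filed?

Jun 21, 1992

Payment is issued: Sep 5, 1992.
The claim is approved: Sep 5, 1992 − 32 days = Aug 4, 1992.
The damage estimate is finalized: Aug 4, 1992 − 2 weeks = Jul 21, 1992.
The claim is filed: Jul 21, 1992 − 30 days = Jun 21, 1992.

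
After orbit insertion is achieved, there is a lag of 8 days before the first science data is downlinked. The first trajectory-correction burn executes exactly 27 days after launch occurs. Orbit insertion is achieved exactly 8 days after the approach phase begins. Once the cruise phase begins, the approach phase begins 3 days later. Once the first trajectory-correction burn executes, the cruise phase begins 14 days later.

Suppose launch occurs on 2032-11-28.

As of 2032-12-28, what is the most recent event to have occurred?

Launch occurs: Nov 28, 2032.
The first trajectory-correction burn executes: Nov 28, 2032 + 27 days = Dec 25, 2032.
The cruise phase begins: Dec 25, 2032 + 14 days = Jan 8, 2033.
The approach phase begins: Jan 8, 2033 + 3 days = Jan 11, 2033.
Orbit insertion is achieved: Jan 11, 2033 + 8 days = Jan 19, 2033.
The first science data is downlinked: Jan 19, 2033 + 8 days = Jan 27, 2033.
Dec 28, 2032 falls between when the first trajectory-correction burn executes (Dec 25, 2032) and when the cruise phase begins (Jan 8, 2033).

The first trajectory-correction burn executes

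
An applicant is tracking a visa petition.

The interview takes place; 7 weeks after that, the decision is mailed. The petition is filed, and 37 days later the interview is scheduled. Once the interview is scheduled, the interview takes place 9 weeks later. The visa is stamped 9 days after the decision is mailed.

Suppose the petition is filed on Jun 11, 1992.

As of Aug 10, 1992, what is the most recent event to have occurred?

The petition is filed: Jun 11, 1992.
The interview is scheduled: Jun 11, 1992 + 37 days = Jul 18, 1992.
The interview takes place: Jul 18, 1992 + 9 weeks = Sep 19, 1992.
The decision is mailed: Sep 19, 1992 + 7 weeks = Nov 7, 1992.
The visa is stamped: Nov 7, 1992 + 9 days = Nov 16, 1992.
Aug 10, 1992 falls between when the interview is scheduled (Jul 18, 1992) and when the interview takes place (Sep 19, 1992).

The interview is scheduled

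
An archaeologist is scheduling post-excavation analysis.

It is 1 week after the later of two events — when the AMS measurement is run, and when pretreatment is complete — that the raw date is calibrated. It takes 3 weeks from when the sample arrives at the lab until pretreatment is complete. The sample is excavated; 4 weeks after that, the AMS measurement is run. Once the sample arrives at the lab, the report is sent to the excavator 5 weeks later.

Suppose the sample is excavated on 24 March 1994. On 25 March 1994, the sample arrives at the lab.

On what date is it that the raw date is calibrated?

28 April 1994

The sample is excavated: Mar 24, 1994.
The AMS measurement is run: Mar 24, 1994 + 4 weeks = Apr 21, 1994.
The sample arrives at the lab: Mar 25, 1994.
Pretreatment is complete: Mar 25, 1994 + 3 weeks = Apr 15, 1994.
Both prerequisites met — the AMS measurement is run (Apr 21, 1994), pretreatment is complete (Apr 15, 1994); the later is Apr 21, 1994.
The raw date is calibrated: Apr 21, 1994 + 1 week = Apr 28, 1994.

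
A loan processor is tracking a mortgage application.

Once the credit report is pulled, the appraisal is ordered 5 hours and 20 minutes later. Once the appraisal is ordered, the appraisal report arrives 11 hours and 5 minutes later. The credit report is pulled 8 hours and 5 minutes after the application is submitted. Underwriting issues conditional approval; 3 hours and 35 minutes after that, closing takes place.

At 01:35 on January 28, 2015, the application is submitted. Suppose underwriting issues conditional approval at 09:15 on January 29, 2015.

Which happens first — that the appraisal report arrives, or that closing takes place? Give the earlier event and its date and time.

The application is submitted: 01:35 Jan 28, 2015.
The credit report is pulled: 01:35 Jan 28, 2015 + 8h05m = 09:40 Jan 28, 2015.
The appraisal is ordered: 09:40 Jan 28, 2015 + 5h20m = 15:00 Jan 28, 2015.
The appraisal report arrives: 15:00 Jan 28, 2015 + 11h05m = 02:05 Jan 29, 2015.
Underwriting issues conditional approval: 09:15 Jan 29, 2015.
Closing takes place: 09:15 Jan 29, 2015 + 3h35m = 12:50 Jan 29, 2015.
Comparing: the appraisal report arrives at 02:05 Jan 29, 2015 vs closing takes place at 12:50 Jan 29, 2015. Earlier: the appraisal report arrives.

The appraisal report arrives — 02:05 on January 29, 2015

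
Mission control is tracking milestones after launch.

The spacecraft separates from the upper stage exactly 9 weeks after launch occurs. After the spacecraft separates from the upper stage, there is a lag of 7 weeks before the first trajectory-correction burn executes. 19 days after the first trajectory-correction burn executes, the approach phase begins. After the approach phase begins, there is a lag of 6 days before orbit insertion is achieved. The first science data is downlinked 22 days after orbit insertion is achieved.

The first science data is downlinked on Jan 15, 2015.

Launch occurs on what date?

The first science data is downlinked: Jan 15, 2015.
Orbit insertion is achieved: Jan 15, 2015 − 22 days = Dec 24, 2014.
The approach phase begins: Dec 24, 2014 − 6 days = Dec 18, 2014.
The first trajectory-correction burn executes: Dec 18, 2014 − 19 days = Nov 29, 2014.
The spacecraft separates from the upper stage: Nov 29, 2014 − 7 weeks = Oct 11, 2014.
Launch occurs: Oct 11, 2014 − 9 weeks = Aug 9, 2014.

Aug 9, 2014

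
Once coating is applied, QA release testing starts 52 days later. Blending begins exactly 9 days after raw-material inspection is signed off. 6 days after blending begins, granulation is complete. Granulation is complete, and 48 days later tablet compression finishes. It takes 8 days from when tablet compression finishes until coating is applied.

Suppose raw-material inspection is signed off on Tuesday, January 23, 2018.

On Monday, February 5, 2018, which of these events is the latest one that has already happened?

Blending begins

Raw-material inspection is signed off: Jan 23, 2018.
Blending begins: Jan 23, 2018 + 9 days = Feb 1, 2018.
Granulation is complete: Feb 1, 2018 + 6 days = Feb 7, 2018.
Tablet compression finishes: Feb 7, 2018 + 48 days = Mar 27, 2018.
Coating is applied: Mar 27, 2018 + 8 days = Apr 4, 2018.
QA release testing starts: Apr 4, 2018 + 52 days = May 26, 2018.
Feb 5, 2018 falls between when blending begins (Feb 1, 2018) and when granulation is complete (Feb 7, 2018).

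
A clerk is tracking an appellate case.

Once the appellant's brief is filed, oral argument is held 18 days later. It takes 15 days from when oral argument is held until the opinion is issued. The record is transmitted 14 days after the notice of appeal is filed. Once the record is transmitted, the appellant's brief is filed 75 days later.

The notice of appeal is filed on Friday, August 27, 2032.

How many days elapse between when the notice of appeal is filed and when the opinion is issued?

122 days

Causal path: the notice of appeal is filed → the record is transmitted → the appellant's brief is filed → oral argument is held → the opinion is issued.
Total delay along the path: 14 + 75 + 18 + 15 = 122 days.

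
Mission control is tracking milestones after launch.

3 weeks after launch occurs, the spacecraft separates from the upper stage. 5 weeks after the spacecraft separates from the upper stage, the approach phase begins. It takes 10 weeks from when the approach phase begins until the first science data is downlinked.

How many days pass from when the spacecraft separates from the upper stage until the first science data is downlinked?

105 days

Causal path: the spacecraft separates from the upper stage → the approach phase begins → the first science data is downlinked.
Total delay along the path: 5 + 10 weeks = 15 weeks = 105 days.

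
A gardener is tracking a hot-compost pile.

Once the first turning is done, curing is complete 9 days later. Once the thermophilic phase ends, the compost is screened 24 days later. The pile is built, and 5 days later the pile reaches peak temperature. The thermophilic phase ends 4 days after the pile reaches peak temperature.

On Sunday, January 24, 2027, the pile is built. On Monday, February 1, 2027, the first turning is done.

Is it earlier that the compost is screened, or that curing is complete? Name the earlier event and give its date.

The pile is built: Jan 24, 2027.
The pile reaches peak temperature: Jan 24, 2027 + 5 days = Jan 29, 2027.
The thermophilic phase ends: Jan 29, 2027 + 4 days = Feb 2, 2027.
The compost is screened: Feb 2, 2027 + 24 days = Feb 26, 2027.
The first turning is done: Feb 1, 2027.
Curing is complete: Feb 1, 2027 + 9 days = Feb 10, 2027.
Comparing: the compost is screened on Feb 26, 2027 vs curing is complete on Feb 10, 2027. Earlier: curing is complete.

Curing is complete — Wednesday, February 10, 2027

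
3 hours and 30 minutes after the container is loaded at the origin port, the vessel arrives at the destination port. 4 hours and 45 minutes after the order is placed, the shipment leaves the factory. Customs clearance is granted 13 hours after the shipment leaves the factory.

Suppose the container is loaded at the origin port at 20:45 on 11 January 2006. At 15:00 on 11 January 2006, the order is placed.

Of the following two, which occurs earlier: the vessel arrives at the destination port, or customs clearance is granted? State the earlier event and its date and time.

The container is loaded at the origin port: 20:45 Jan 11, 2006.
The vessel arrives at the destination port: 20:45 Jan 11, 2006 + 3h30m = 00:15 Jan 12, 2006.
The order is placed: 15:00 Jan 11, 2006.
The shipment leaves the factory: 15:00 Jan 11, 2006 + 4h45m = 19:45 Jan 11, 2006.
Customs clearance is granted: 19:45 Jan 11, 2006 + 13h = 08:45 Jan 12, 2006.
Comparing: the vessel arrives at the destination port at 00:15 Jan 12, 2006 vs customs clearance is granted at 08:45 Jan 12, 2006. Earlier: the vessel arrives at the destination port.

The vessel arrives at the destination port — 00:15 on 12 January 2006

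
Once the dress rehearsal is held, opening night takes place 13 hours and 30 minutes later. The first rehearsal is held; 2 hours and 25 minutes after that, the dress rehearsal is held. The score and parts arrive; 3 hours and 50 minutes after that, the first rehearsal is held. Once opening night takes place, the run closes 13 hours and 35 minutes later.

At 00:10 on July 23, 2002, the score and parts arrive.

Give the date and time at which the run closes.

09:30 on July 24, 2002

The score and parts arrive: 00:10 Jul 23, 2002.
The first rehearsal is held: 00:10 Jul 23, 2002 + 3h50m = 04:00 Jul 23, 2002.
The dress rehearsal is held: 04:00 Jul 23, 2002 + 2h25m = 06:25 Jul 23, 2002.
Opening night takes place: 06:25 Jul 23, 2002 + 13h30m = 19:55 Jul 23, 2002.
The run closes: 19:55 Jul 23, 2002 + 13h35m = 09:30 Jul 24, 2002.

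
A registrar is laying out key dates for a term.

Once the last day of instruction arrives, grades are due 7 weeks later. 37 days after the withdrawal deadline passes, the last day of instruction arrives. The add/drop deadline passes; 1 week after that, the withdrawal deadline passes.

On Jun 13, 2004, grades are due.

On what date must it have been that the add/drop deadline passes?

Grades are due: Jun 13, 2004.
The last day of instruction arrives: Jun 13, 2004 − 7 weeks = Apr 25, 2004.
The withdrawal deadline passes: Apr 25, 2004 − 37 days = Mar 19, 2004.
The add/drop deadline passes: Mar 19, 2004 − 1 week = Mar 12, 2004.

Mar 12, 2004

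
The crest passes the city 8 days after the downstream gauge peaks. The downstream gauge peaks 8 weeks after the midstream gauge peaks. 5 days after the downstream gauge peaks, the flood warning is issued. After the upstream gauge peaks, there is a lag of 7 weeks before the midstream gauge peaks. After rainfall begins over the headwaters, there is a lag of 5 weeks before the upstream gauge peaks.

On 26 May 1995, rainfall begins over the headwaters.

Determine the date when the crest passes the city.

21 October 1995

Rainfall begins over the headwaters: May 26, 1995.
The upstream gauge peaks: May 26, 1995 + 5 weeks = Jun 30, 1995.
The midstream gauge peaks: Jun 30, 1995 + 7 weeks = Aug 18, 1995.
The downstream gauge peaks: Aug 18, 1995 + 8 weeks = Oct 13, 1995.
The crest passes the city: Oct 13, 1995 + 8 days = Oct 21, 1995.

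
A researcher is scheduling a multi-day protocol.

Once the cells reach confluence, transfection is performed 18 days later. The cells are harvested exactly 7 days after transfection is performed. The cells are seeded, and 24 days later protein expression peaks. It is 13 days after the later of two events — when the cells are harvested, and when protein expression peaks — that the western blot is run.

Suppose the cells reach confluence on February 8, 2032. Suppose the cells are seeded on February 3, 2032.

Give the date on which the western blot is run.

March 17, 2032

The cells reach confluence: Feb 8, 2032.
Transfection is performed: Feb 8, 2032 + 18 days = Feb 26, 2032.
The cells are harvested: Feb 26, 2032 + 7 days = Mar 4, 2032.
The cells are seeded: Feb 3, 2032.
Protein expression peaks: Feb 3, 2032 + 24 days = Feb 27, 2032.
Both prerequisites met — the cells are harvested (Mar 4, 2032), protein expression peaks (Feb 27, 2032); the later is Mar 4, 2032.
The western blot is run: Mar 4, 2032 + 13 days = Mar 17, 2032.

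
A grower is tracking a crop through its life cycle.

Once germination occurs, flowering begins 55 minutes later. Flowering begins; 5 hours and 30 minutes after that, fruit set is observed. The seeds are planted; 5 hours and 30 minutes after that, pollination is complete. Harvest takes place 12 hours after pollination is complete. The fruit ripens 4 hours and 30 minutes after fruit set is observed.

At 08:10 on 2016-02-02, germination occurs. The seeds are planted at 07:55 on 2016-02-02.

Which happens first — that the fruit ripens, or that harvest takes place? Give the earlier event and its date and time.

The fruit ripens — 19:05 on 2016-02-02

Germination occurs: 08:10 Feb 2, 2016.
Flowering begins: 08:10 Feb 2, 2016 + 55m = 09:05 Feb 2, 2016.
Fruit set is observed: 09:05 Feb 2, 2016 + 5h30m = 14:35 Feb 2, 2016.
The fruit ripens: 14:35 Feb 2, 2016 + 4h30m = 19:05 Feb 2, 2016.
The seeds are planted: 07:55 Feb 2, 2016.
Pollination is complete: 07:55 Feb 2, 2016 + 5h30m = 13:25 Feb 2, 2016.
Harvest takes place: 13:25 Feb 2, 2016 + 12h = 01:25 Feb 3, 2016.
Comparing: the fruit ripens at 19:05 Feb 2, 2016 vs harvest takes place at 01:25 Feb 3, 2016. Earlier: the fruit ripens.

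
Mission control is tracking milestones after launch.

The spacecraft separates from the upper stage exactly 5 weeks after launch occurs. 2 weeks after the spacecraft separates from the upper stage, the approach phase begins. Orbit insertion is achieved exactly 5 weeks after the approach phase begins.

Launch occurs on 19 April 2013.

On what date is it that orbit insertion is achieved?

12 July 2013

Launch occurs: Apr 19, 2013.
The spacecraft separates from the upper stage: Apr 19, 2013 + 5 weeks = May 24, 2013.
The approach phase begins: May 24, 2013 + 2 weeks = Jun 7, 2013.
Orbit insertion is achieved: Jun 7, 2013 + 5 weeks = Jul 12, 2013.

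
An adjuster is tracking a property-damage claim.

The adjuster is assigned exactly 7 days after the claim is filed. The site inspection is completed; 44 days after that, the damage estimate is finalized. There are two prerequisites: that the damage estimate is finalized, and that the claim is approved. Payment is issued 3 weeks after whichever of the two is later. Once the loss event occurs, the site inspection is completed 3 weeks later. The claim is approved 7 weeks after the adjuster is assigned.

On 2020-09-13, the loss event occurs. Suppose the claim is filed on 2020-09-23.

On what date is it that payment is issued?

The loss event occurs: Sep 13, 2020.
The site inspection is completed: Sep 13, 2020 + 3 weeks = Oct 4, 2020.
The damage estimate is finalized: Oct 4, 2020 + 44 days = Nov 17, 2020.
The claim is filed: Sep 23, 2020.
The adjuster is assigned: Sep 23, 2020 + 7 days = Sep 30, 2020.
The claim is approved: Sep 30, 2020 + 7 weeks = Nov 18, 2020.
Both prerequisites met — the damage estimate is finalized (Nov 17, 2020), the claim is approved (Nov 18, 2020); the later is Nov 18, 2020.
Payment is issued: Nov 18, 2020 + 3 weeks = Dec 9, 2020.

2020-12-09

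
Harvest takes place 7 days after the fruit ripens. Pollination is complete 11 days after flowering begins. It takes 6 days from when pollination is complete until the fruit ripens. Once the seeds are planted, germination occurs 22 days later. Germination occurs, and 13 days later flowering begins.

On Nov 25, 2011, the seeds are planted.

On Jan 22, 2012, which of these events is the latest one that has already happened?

The fruit ripens

The seeds are planted: Nov 25, 2011.
Germination occurs: Nov 25, 2011 + 22 days = Dec 17, 2011.
Flowering begins: Dec 17, 2011 + 13 days = Dec 30, 2011.
Pollination is complete: Dec 30, 2011 + 11 days = Jan 10, 2012.
The fruit ripens: Jan 10, 2012 + 6 days = Jan 16, 2012.
Harvest takes place: Jan 16, 2012 + 7 days = Jan 23, 2012.
Jan 22, 2012 falls between when the fruit ripens (Jan 16, 2012) and when harvest takes place (Jan 23, 2012).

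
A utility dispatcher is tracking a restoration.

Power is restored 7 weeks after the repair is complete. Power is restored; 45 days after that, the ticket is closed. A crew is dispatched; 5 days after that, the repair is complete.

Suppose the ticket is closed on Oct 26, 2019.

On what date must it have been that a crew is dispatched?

The ticket is closed: Oct 26, 2019.
Power is restored: Oct 26, 2019 − 45 days = Sep 11, 2019.
The repair is complete: Sep 11, 2019 − 7 weeks = Jul 24, 2019.
A crew is dispatched: Jul 24, 2019 − 5 days = Jul 19, 2019.

Jul 19, 2019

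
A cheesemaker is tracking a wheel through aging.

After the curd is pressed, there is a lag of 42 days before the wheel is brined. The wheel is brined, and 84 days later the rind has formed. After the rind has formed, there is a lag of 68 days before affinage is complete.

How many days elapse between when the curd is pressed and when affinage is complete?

194 days

Causal path: the curd is pressed → the wheel is brined → the rind has formed → affinage is complete.
Total delay along the path: 42 + 84 + 68 = 194 days.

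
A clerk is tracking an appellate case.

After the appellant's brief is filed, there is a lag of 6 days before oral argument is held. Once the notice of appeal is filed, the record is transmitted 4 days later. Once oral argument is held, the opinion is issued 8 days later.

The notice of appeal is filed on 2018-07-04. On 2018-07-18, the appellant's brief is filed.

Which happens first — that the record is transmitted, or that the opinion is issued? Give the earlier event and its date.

The notice of appeal is filed: Jul 4, 2018.
The record is transmitted: Jul 4, 2018 + 4 days = Jul 8, 2018.
The appellant's brief is filed: Jul 18, 2018.
Oral argument is held: Jul 18, 2018 + 6 days = Jul 24, 2018.
The opinion is issued: Jul 24, 2018 + 8 days = Aug 1, 2018.
Comparing: the record is transmitted on Jul 8, 2018 vs the opinion is issued on Aug 1, 2018. Earlier: the record is transmitted.

The record is transmitted — 2018-07-08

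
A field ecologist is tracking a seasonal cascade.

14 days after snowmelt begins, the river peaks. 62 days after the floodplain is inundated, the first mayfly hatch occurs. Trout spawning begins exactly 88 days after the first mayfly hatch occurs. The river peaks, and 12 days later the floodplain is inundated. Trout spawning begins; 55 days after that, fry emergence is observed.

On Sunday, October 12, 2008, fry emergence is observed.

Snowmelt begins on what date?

Fry emergence is observed: Oct 12, 2008.
Trout spawning begins: Oct 12, 2008 − 55 days = Aug 18, 2008.
The first mayfly hatch occurs: Aug 18, 2008 − 88 days = May 22, 2008.
The floodplain is inundated: May 22, 2008 − 62 days = Mar 21, 2008.
The river peaks: Mar 21, 2008 − 12 days = Mar 9, 2008.
Snowmelt begins: Mar 9, 2008 − 14 days = Feb 24, 2008.

Sunday, February 24, 2008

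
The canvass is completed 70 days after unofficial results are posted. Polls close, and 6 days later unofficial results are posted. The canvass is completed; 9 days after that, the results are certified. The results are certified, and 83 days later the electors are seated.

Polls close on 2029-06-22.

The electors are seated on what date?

Polls close: Jun 22, 2029.
Unofficial results are posted: Jun 22, 2029 + 6 days = Jun 28, 2029.
The canvass is completed: Jun 28, 2029 + 70 days = Sep 6, 2029.
The results are certified: Sep 6, 2029 + 9 days = Sep 15, 2029.
The electors are seated: Sep 15, 2029 + 83 days = Dec 7, 2029.

2029-12-07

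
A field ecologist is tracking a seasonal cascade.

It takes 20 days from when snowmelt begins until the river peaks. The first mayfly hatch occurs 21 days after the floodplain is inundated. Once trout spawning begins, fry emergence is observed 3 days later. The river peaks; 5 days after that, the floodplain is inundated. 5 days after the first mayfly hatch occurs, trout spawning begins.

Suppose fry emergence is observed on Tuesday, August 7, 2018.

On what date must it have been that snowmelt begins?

Fry emergence is observed: Aug 7, 2018.
Trout spawning begins: Aug 7, 2018 − 3 days = Aug 4, 2018.
The first mayfly hatch occurs: Aug 4, 2018 − 5 days = Jul 30, 2018.
The floodplain is inundated: Jul 30, 2018 − 21 days = Jul 9, 2018.
The river peaks: Jul 9, 2018 − 5 days = Jul 4, 2018.
Snowmelt begins: Jul 4, 2018 − 20 days = Jun 14, 2018.

Thursday, June 14, 2018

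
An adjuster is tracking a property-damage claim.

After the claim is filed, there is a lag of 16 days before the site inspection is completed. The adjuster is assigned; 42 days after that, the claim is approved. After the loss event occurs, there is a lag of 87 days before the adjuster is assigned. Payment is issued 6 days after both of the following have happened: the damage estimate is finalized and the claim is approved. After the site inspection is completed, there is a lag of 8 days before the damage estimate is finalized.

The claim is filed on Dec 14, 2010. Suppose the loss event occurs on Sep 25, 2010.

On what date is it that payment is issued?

The claim is filed: Dec 14, 2010.
The site inspection is completed: Dec 14, 2010 + 16 days = Dec 30, 2010.
The damage estimate is finalized: Dec 30, 2010 + 8 days = Jan 7, 2011.
The loss event occurs: Sep 25, 2010.
The adjuster is assigned: Sep 25, 2010 + 87 days = Dec 21, 2010.
The claim is approved: Dec 21, 2010 + 42 days = Feb 1, 2011.
Both prerequisites met — the damage estimate is finalized (Jan 7, 2011), the claim is approved (Feb 1, 2011); the later is Feb 1, 2011.
Payment is issued: Feb 1, 2011 + 6 days = Feb 7, 2011.

Feb 7, 2011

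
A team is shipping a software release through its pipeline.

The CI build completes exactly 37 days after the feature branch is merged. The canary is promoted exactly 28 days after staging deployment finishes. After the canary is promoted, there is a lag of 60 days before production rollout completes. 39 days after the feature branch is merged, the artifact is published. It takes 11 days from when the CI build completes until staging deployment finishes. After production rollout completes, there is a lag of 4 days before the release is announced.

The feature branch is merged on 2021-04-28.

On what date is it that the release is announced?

2021-09-15

The feature branch is merged: Apr 28, 2021.
The CI build completes: Apr 28, 2021 + 37 days = Jun 4, 2021.
Staging deployment finishes: Jun 4, 2021 + 11 days = Jun 15, 2021.
The canary is promoted: Jun 15, 2021 + 28 days = Jul 13, 2021.
Production rollout completes: Jul 13, 2021 + 60 days = Sep 11, 2021.
The release is announced: Sep 11, 2021 + 4 days = Sep 15, 2021.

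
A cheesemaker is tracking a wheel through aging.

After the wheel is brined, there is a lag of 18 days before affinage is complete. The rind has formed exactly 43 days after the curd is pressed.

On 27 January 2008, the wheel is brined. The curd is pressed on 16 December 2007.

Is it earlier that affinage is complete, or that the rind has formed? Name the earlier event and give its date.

The wheel is brined: Jan 27, 2008.
Affinage is complete: Jan 27, 2008 + 18 days = Feb 14, 2008.
The curd is pressed: Dec 16, 2007.
The rind has formed: Dec 16, 2007 + 43 days = Jan 28, 2008.
Comparing: affinage is complete on Feb 14, 2008 vs the rind has formed on Jan 28, 2008. Earlier: the rind has formed.

The rind has formed — 28 January 2008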